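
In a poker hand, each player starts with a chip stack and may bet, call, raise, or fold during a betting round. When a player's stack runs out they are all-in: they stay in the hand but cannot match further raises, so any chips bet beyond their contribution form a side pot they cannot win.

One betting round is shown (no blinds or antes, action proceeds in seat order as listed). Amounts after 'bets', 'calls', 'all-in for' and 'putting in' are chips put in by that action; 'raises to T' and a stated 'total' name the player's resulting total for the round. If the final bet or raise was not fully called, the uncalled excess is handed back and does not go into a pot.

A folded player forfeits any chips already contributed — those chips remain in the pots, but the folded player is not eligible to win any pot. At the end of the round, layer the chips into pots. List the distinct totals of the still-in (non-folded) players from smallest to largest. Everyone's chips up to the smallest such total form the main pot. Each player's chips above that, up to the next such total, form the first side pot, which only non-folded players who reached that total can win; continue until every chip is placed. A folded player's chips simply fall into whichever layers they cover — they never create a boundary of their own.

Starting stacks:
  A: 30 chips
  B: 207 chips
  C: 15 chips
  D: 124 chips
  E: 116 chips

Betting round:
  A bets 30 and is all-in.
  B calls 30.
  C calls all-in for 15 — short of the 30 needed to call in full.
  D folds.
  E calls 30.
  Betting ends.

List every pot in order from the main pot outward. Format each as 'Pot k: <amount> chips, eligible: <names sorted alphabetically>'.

Pot 1: 60 chips, eligible: A, B, C, E
Pot 2: 45 chips, eligible: A, B, E

Derivation:
Contributions: A=30, B=30, C=15, E=30
Folded: D
Pot levels (distinct totals of non-folded players): 15, 30
Layer 1-15: 15 each from A, B, C, E = 15*4 = 60 chips; eligible A, B, C, E
Layer 16-30: 15 each from A, B, E = 15*3 = 45 chips; eligible A, B, E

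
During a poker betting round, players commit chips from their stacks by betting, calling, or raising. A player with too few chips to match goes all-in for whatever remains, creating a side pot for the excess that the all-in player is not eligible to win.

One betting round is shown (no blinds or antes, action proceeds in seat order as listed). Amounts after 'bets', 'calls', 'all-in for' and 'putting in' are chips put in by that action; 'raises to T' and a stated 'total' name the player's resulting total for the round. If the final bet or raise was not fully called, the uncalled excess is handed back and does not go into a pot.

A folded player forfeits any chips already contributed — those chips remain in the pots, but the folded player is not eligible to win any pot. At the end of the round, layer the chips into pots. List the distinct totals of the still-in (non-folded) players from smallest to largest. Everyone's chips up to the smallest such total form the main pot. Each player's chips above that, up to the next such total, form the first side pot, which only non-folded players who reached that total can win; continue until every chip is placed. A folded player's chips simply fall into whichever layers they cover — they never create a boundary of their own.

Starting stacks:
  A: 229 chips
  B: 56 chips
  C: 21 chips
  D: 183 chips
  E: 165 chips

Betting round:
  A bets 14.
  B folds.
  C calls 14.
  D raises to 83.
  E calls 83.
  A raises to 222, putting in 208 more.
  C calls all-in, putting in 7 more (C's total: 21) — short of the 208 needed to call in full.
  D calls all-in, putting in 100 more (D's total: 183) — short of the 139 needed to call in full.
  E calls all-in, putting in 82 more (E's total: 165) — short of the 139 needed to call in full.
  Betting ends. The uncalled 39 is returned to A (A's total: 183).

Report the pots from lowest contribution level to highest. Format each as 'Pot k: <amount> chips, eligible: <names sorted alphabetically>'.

Pot 1: 84 chips, eligible: A, C, D, E
Pot 2: 432 chips, eligible: A, D, E
Pot 3: 36 chips, eligible: A, D

Derivation:
Contributions (after 39 returned to A): A=183, C=21, D=183, E=165
Folded: B
Pot levels (distinct totals of non-folded players): 21, 165, 183
Layer 1-21: 21 each from A, C, D, E = 21*4 = 84 chips; eligible A, C, D, E
Layer 22-165: 144 each from A, D, E = 144*3 = 432 chips; eligible A, D, E
Layer 166-183: 18 each from A, D = 18*2 = 36 chips; eligible A, D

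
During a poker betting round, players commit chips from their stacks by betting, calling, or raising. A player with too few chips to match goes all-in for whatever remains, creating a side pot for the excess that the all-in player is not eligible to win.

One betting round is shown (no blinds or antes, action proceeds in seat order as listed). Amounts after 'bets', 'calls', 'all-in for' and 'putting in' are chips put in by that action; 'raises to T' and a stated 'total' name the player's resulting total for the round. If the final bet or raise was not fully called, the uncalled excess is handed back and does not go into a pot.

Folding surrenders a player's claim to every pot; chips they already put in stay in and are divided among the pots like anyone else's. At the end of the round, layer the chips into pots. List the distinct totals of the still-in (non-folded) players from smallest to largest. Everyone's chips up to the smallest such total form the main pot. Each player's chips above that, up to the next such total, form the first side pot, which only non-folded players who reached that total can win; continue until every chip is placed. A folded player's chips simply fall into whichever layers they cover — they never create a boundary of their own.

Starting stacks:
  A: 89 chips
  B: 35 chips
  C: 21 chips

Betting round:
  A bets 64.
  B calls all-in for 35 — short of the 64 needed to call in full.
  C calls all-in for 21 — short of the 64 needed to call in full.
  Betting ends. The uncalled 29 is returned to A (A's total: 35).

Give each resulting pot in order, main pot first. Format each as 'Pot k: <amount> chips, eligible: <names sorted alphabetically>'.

Pot 1: 63 chips, eligible: A, B, C
Pot 2: 28 chips, eligible: A, B

Derivation:
Contributions (after 29 returned to A): A=35, B=35, C=21
Pot levels (distinct totals of non-folded players): 21, 35
Layer 1-21: 21 each from A, B, C = 21*3 = 63 chips; eligible A, B, C
Layer 22-35: 14 each from A, B = 14*2 = 28 chips; eligible A, B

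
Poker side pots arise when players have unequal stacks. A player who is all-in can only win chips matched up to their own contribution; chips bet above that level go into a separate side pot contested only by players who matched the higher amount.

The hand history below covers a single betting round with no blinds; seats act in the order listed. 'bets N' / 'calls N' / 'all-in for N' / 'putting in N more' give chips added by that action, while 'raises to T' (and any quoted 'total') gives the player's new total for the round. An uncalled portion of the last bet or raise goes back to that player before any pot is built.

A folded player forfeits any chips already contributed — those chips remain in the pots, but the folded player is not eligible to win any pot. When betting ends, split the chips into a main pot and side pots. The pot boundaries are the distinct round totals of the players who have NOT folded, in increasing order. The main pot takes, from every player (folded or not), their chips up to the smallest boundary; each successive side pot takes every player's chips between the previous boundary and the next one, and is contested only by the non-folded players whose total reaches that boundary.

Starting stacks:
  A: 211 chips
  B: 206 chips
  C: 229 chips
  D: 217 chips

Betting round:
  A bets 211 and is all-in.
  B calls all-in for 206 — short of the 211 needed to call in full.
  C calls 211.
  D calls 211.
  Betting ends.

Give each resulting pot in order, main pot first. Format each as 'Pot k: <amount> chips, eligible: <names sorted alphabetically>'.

Contributions: A=211, B=206, C=211, D=211
Pot levels (distinct totals of non-folded players): 206, 211
Layer 1-206: 206 each from A, B, C, D = 206*4 = 824 chips; eligible A, B, C, D
Layer 207-211: 5 each from A, C, D = 5*3 = 15 chips; eligible A, C, D

Pot 1: 824 chips, eligible: A, B, C, D
Pot 2: 15 chips, eligible: A, C, D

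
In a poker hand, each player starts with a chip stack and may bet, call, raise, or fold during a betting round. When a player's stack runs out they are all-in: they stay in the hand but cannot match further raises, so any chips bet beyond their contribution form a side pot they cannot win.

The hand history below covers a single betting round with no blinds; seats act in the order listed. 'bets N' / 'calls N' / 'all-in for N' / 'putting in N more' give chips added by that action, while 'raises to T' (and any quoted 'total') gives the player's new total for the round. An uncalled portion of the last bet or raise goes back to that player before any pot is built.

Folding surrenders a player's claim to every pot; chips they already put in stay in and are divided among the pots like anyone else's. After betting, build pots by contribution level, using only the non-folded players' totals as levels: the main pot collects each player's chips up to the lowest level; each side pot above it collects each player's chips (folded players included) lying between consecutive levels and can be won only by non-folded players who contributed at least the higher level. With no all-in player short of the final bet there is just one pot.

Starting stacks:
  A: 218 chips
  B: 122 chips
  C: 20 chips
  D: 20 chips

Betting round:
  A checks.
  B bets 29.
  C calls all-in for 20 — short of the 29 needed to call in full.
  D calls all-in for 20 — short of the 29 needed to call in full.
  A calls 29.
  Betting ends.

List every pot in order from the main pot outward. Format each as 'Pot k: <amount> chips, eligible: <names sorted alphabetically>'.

Contributions: A=29, B=29, C=20, D=20
Pot levels (distinct totals of non-folded players): 20, 29
Layer 1-20: 20 each from A, B, C, D = 20*4 = 80 chips; eligible A, B, C, D
Layer 21-29: 9 each from A, B = 9*2 = 18 chips; eligible A, B

Pot 1: 80 chips, eligible: A, B, C, D
Pot 2: 18 chips, eligible: A, B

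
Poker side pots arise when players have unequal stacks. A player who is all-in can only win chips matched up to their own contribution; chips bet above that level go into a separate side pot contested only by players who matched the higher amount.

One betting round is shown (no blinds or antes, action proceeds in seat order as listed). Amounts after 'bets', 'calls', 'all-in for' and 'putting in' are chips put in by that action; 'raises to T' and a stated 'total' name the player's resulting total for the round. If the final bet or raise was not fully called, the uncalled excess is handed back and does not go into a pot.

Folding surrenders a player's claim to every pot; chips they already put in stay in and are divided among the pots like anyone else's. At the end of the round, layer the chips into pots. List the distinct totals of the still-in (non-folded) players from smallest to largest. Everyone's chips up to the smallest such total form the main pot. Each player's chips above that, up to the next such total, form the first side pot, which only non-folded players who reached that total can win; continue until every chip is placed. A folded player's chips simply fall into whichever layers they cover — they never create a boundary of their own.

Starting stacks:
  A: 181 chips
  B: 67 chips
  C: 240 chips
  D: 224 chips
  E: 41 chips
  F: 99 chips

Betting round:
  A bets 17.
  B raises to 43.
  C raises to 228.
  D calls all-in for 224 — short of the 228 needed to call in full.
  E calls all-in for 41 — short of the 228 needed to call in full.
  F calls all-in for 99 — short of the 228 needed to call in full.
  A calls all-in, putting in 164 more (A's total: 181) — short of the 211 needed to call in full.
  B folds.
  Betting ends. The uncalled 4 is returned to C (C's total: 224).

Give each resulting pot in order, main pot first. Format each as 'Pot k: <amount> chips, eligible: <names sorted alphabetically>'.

Pot 1: 246 chips, eligible: A, C, D, E, F
Pot 2: 234 chips, eligible: A, C, D, F
Pot 3: 246 chips, eligible: A, C, D
Pot 4: 86 chips, eligible: C, D

Derivation:
Contributions (after 4 returned to C): A=181, B=43, C=224, D=224, E=41, F=99
Folded: B
Pot levels (distinct totals of non-folded players): 41, 99, 181, 224
Layer 1-41: 41 each from A, B, C, D, E, F = 41*6 = 246 chips; eligible A, C, D, E, F
Layer 42-99: A 58 + B 2 + C 58 + D 58 + F 58 = 234 chips; eligible A, C, D, F
Layer 100-181: 82 each from A, C, D = 82*3 = 246 chips; eligible A, C, D
Layer 182-224: 43 each from C, D = 43*2 = 86 chips; eligible C, D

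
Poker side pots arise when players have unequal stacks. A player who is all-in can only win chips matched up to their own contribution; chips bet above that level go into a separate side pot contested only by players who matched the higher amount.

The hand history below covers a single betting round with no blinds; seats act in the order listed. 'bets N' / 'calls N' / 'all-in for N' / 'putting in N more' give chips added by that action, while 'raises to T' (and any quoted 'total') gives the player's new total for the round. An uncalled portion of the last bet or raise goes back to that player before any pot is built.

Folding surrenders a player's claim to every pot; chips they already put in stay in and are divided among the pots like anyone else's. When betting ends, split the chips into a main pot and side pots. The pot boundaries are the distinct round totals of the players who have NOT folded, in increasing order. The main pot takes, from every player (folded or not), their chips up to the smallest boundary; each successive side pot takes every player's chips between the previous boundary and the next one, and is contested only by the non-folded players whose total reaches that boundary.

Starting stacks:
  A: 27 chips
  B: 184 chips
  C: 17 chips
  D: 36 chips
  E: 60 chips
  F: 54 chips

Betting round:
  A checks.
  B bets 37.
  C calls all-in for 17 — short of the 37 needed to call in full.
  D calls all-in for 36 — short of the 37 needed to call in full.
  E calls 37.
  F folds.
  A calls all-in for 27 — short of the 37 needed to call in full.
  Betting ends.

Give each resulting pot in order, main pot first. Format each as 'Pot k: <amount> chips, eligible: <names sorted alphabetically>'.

Pot 1: 85 chips, eligible: A, B, C, D, E
Pot 2: 40 chips, eligible: A, B, D, E
Pot 3: 27 chips, eligible: B, D, E
Pot 4: 2 chips, eligible: B, E

Derivation:
Contributions: A=27, B=37, C=17, D=36, E=37
Folded: F
Pot levels (distinct totals of non-folded players): 17, 27, 36, 37
Layer 1-17: 17 each from A, B, C, D, E = 17*5 = 85 chips; eligible A, B, C, D, E
Layer 18-27: 10 each from A, B, D, E = 10*4 = 40 chips; eligible A, B, D, E
Layer 28-36: 9 each from B, D, E = 9*3 = 27 chips; eligible B, D, E
Layer 37-37: 1 each from B, E = 1*2 = 2 chips; eligible B, E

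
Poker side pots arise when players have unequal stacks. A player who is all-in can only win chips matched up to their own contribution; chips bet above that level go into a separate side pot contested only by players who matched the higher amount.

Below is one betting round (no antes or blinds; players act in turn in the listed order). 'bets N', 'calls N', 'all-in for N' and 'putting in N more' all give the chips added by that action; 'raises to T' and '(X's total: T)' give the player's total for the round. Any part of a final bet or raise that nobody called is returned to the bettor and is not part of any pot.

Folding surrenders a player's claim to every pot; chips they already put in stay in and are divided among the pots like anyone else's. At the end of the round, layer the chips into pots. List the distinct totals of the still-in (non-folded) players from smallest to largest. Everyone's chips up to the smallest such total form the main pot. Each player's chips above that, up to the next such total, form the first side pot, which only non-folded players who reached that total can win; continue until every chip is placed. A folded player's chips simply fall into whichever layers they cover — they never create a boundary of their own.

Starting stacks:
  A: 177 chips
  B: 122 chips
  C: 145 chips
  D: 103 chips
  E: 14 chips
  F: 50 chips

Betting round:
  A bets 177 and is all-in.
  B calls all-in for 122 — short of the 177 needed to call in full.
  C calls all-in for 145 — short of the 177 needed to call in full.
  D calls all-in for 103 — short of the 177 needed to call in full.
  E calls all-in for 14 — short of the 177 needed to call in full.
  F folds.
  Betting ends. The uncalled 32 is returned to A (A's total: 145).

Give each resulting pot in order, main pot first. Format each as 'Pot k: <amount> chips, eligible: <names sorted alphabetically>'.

Contributions (after 32 returned to A): A=145, B=122, C=145, D=103, E=14
Folded: F
Pot levels (distinct totals of non-folded players): 14, 103, 122, 145
Layer 1-14: 14 each from A, B, C, D, E = 14*5 = 70 chips; eligible A, B, C, D, E
Layer 15-103: 89 each from A, B, C, D = 89*4 = 356 chips; eligible A, B, C, D
Layer 104-122: 19 each from A, B, C = 19*3 = 57 chips; eligible A, B, C
Layer 123-145: 23 each from A, C = 23*2 = 46 chips; eligible A, C

Pot 1: 70 chips, eligible: A, B, C, D, E
Pot 2: 356 chips, eligible: A, B, C, D
Pot 3: 57 chips, eligible: A, B, C
Pot 4: 46 chips, eligible: A, C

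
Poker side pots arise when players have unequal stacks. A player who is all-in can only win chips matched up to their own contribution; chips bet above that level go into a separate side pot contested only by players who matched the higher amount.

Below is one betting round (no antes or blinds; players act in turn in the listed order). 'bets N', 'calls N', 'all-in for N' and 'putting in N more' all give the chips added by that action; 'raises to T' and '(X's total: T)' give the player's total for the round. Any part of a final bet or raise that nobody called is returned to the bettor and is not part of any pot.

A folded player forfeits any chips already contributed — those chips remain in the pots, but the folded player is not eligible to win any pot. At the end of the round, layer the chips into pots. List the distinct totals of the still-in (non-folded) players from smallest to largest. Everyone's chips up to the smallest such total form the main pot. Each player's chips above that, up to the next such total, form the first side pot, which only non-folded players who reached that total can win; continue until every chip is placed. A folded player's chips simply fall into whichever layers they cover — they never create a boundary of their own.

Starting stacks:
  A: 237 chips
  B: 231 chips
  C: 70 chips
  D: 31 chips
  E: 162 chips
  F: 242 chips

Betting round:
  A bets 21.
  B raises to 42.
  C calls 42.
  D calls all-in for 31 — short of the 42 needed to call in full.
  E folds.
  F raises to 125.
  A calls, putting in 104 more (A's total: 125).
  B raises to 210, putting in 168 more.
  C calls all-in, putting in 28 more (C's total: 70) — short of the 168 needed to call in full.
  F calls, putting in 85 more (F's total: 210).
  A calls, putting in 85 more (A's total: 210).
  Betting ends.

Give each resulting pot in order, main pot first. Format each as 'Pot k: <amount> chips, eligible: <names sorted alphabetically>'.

Pot 1: 155 chips, eligible: A, B, C, D, F
Pot 2: 156 chips, eligible: A, B, C, F
Pot 3: 420 chips, eligible: A, B, F

Derivation:
Contributions: A=210, B=210, C=70, D=31, F=210
Folded: E
Pot levels (distinct totals of non-folded players): 31, 70, 210
Layer 1-31: 31 each from A, B, C, D, F = 31*5 = 155 chips; eligible A, B, C, D, F
Layer 32-70: 39 each from A, B, C, F = 39*4 = 156 chips; eligible A, B, C, F
Layer 71-210: 140 each from A, B, F = 140*3 = 420 chips; eligible A, B, F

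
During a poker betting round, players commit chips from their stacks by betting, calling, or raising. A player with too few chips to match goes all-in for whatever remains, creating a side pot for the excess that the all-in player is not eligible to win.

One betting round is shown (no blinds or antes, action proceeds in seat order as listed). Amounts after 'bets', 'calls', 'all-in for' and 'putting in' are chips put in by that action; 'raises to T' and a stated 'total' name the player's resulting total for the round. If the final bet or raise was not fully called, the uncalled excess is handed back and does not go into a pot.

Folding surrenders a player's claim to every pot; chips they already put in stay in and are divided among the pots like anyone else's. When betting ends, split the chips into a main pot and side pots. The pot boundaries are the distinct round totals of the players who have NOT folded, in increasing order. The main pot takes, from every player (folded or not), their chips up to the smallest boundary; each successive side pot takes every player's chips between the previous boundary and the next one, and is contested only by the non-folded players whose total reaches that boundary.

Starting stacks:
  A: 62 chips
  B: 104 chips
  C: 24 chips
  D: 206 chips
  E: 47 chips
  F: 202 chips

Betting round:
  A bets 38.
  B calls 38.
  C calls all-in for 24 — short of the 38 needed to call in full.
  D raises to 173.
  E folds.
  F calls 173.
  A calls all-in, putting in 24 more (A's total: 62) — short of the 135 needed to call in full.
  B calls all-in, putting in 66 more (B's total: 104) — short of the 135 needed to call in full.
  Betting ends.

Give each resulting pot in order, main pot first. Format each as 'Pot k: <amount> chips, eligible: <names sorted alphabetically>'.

Pot 1: 120 chips, eligible: A, B, C, D, F
Pot 2: 152 chips, eligible: A, B, D, F
Pot 3: 126 chips, eligible: B, D, F
Pot 4: 138 chips, eligible: D, F

Derivation:
Contributions: A=62, B=104, C=24, D=173, F=173
Folded: E
Pot levels (distinct totals of non-folded players): 24, 62, 104, 173
Layer 1-24: 24 each from A, B, C, D, F = 24*5 = 120 chips; eligible A, B, C, D, F
Layer 25-62: 38 each from A, B, D, F = 38*4 = 152 chips; eligible A, B, D, F
Layer 63-104: 42 each from B, D, F = 42*3 = 126 chips; eligible B, D, F
Layer 105-173: 69 each from D, F = 69*2 = 138 chips; eligible D, F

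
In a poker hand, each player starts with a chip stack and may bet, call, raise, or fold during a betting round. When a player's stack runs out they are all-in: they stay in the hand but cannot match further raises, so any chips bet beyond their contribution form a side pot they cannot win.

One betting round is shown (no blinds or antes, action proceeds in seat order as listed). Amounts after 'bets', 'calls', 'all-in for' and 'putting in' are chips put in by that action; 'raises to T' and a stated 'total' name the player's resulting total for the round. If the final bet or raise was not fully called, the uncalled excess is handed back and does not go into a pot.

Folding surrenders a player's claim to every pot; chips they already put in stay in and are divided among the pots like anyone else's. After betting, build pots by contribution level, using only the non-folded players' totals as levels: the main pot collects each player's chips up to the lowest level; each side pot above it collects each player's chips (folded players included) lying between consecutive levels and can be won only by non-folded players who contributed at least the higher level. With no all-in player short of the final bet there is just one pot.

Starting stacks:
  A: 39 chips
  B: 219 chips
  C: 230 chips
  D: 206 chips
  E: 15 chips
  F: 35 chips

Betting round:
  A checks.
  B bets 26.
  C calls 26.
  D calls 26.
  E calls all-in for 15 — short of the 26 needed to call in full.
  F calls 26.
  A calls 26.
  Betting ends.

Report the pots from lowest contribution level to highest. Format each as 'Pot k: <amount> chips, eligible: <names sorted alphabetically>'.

Pot 1: 90 chips, eligible: A, B, C, D, E, F
Pot 2: 55 chips, eligible: A, B, C, D, F

Derivation:
Contributions: A=26, B=26, C=26, D=26, E=15, F=26
Pot levels (distinct totals of non-folded players): 15, 26
Layer 1-15: 15 each from A, B, C, D, E, F = 15*6 = 90 chips; eligible A, B, C, D, E, F
Layer 16-26: 11 each from A, B, C, D, F = 11*5 = 55 chips; eligible A, B, C, D, F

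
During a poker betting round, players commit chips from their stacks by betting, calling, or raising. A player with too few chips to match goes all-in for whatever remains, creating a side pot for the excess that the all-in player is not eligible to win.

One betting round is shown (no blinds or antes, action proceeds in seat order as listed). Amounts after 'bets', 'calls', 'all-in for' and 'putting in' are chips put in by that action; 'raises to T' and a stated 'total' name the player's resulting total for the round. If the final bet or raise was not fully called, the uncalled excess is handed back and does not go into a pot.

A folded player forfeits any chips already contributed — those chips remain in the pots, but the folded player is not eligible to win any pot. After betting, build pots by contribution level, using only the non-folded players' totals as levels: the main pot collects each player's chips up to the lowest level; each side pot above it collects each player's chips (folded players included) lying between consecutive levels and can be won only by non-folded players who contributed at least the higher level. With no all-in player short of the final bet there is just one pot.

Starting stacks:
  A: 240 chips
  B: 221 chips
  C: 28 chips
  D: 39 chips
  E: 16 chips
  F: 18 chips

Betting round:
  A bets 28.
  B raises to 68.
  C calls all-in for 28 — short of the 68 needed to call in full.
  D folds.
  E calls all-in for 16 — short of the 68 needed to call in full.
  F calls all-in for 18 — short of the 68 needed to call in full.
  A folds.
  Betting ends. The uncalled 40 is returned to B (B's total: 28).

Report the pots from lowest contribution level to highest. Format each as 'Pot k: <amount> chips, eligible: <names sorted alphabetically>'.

Contributions (after 40 returned to B): A=28, B=28, C=28, E=16, F=18
Folded: A, D
Pot levels (distinct totals of non-folded players): 16, 18, 28
Layer 1-16: 16 each from A, B, C, E, F = 16*5 = 80 chips; eligible B, C, E, F
Layer 17-18: 2 each from A, B, C, F = 2*4 = 8 chips; eligible B, C, F
Layer 19-28: 10 each from A, B, C = 10*3 = 30 chips; eligible B, C

Pot 1: 80 chips, eligible: B, C, E, F
Pot 2: 8 chips, eligible: B, C, F
Pot 3: 30 chips, eligible: B, C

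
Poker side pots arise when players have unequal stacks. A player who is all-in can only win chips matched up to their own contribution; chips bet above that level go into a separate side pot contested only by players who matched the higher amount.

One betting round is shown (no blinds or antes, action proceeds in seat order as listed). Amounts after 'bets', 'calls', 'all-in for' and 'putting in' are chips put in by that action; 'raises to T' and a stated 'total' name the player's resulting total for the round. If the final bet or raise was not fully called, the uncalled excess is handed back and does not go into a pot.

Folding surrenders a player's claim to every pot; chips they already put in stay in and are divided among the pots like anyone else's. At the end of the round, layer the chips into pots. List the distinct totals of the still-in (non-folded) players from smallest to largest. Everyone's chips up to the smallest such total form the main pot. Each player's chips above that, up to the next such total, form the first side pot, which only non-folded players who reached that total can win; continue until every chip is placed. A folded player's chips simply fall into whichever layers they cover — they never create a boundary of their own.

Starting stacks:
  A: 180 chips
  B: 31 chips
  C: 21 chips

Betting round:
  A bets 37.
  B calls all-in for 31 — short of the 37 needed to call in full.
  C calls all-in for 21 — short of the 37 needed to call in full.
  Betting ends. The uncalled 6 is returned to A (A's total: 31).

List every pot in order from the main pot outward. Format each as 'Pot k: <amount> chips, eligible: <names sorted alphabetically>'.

Contributions (after 6 returned to A): A=31, B=31, C=21
Pot levels (distinct totals of non-folded players): 21, 31
Layer 1-21: 21 each from A, B, C = 21*3 = 63 chips; eligible A, B, C
Layer 22-31: 10 each from A, B = 10*2 = 20 chips; eligible A, B

Pot 1: 63 chips, eligible: A, B, C
Pot 2: 20 chips, eligible: A, B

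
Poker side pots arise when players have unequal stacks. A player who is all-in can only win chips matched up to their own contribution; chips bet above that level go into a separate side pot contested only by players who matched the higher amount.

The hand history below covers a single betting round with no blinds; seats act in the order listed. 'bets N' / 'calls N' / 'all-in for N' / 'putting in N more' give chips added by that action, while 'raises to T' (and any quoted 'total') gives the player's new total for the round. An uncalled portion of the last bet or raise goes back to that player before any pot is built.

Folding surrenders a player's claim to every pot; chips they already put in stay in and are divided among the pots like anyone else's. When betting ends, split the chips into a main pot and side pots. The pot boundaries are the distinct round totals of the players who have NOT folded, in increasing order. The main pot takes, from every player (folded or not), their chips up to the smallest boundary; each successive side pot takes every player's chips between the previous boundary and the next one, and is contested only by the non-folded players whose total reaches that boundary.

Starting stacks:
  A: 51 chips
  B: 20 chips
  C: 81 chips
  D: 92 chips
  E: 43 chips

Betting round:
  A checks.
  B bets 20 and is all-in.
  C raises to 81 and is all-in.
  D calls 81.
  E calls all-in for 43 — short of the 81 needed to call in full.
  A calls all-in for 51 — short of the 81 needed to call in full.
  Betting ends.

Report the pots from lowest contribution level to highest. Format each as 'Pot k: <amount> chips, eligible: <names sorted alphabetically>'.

Contributions: A=51, B=20, C=81, D=81, E=43
Pot levels (distinct totals of non-folded players): 20, 43, 51, 81
Layer 1-20: 20 each from A, B, C, D, E = 20*5 = 100 chips; eligible A, B, C, D, E
Layer 21-43: 23 each from A, C, D, E = 23*4 = 92 chips; eligible A, C, D, E
Layer 44-51: 8 each from A, C, D = 8*3 = 24 chips; eligible A, C, D
Layer 52-81: 30 each from C, D = 30*2 = 60 chips; eligible C, D

Pot 1: 100 chips, eligible: A, B, C, D, E
Pot 2: 92 chips, eligible: A, C, D, E
Pot 3: 24 chips, eligible: A, C, D
Pot 4: 60 chips, eligible: C, D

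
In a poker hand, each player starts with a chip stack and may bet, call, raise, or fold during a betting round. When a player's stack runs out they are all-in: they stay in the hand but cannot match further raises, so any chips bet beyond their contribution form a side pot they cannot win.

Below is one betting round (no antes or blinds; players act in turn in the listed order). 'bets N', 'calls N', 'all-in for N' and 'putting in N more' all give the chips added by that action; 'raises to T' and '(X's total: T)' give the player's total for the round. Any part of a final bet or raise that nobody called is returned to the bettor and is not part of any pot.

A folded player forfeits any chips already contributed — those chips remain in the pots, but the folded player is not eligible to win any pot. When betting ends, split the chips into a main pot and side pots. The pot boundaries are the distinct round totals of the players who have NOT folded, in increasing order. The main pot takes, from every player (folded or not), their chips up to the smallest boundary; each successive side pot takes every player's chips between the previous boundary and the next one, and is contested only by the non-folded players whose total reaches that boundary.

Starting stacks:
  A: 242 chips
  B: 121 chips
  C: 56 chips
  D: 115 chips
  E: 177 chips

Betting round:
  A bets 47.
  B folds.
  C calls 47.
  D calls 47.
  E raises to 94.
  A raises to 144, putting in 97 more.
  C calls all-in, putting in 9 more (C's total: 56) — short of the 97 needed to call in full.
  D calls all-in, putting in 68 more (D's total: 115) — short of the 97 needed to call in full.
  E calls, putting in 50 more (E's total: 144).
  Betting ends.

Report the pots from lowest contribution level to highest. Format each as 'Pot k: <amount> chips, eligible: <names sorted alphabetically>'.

Pot 1: 224 chips, eligible: A, C, D, E
Pot 2: 177 chips, eligible: A, D, E
Pot 3: 58 chips, eligible: A, E

Derivation:
Contributions: A=144, C=56, D=115, E=144
Folded: B
Pot levels (distinct totals of non-folded players): 56, 115, 144
Layer 1-56: 56 each from A, C, D, E = 56*4 = 224 chips; eligible A, C, D, E
Layer 57-115: 59 each from A, D, E = 59*3 = 177 chips; eligible A, D, E
Layer 116-144: 29 each from A, E = 29*2 = 58 chips; eligible A, E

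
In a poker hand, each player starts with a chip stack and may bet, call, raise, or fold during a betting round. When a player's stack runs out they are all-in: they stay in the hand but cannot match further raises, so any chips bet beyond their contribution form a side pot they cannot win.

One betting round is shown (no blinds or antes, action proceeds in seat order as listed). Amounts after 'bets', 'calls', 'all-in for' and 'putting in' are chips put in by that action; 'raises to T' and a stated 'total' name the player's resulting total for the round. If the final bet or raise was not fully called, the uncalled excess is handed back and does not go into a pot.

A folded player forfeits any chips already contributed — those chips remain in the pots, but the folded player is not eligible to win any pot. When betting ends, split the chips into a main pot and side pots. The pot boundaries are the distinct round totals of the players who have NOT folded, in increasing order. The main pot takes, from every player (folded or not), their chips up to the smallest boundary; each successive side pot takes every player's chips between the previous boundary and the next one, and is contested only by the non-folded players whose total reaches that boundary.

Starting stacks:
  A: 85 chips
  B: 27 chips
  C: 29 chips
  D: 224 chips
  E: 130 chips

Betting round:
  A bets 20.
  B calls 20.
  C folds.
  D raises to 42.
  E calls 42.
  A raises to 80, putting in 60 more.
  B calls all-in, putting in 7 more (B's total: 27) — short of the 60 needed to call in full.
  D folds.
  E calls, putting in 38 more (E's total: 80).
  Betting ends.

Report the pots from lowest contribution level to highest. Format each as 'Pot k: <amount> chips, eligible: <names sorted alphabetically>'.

Contributions: A=80, B=27, D=42, E=80
Folded: C, D
Pot levels (distinct totals of non-folded players): 27, 80
Layer 1-27: 27 each from A, B, D, E = 27*4 = 108 chips; eligible A, B, E
Layer 28-80: A 53 + D 15 + E 53 = 121 chips; eligible A, E

Pot 1: 108 chips, eligible: A, B, E
Pot 2: 121 chips, eligible: A, E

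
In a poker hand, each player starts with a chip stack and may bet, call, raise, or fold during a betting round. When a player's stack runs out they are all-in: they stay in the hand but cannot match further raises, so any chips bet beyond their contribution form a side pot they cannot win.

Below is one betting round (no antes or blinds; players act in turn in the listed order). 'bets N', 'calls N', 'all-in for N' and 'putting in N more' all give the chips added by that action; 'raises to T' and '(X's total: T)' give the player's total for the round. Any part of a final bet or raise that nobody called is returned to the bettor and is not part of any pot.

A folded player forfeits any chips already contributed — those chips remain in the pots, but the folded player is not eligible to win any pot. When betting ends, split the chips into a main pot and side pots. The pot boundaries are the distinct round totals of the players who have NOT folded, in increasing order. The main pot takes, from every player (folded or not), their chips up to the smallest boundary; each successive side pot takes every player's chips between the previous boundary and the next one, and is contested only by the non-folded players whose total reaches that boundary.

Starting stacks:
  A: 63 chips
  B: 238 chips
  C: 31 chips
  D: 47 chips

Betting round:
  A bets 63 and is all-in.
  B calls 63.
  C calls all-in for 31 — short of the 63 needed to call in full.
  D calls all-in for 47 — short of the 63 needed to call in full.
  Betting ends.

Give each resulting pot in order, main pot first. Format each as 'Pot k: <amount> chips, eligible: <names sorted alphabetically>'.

Pot 1: 124 chips, eligible: A, B, C, D
Pot 2: 48 chips, eligible: A, B, D
Pot 3: 32 chips, eligible: A, B

Derivation:
Contributions: A=63, B=63, C=31, D=47
Pot levels (distinct totals of non-folded players): 31, 47, 63
Layer 1-31: 31 each from A, B, C, D = 31*4 = 124 chips; eligible A, B, C, D
Layer 32-47: 16 each from A, B, D = 16*3 = 48 chips; eligible A, B, D
Layer 48-63: 16 each from A, B = 16*2 = 32 chips; eligible A, B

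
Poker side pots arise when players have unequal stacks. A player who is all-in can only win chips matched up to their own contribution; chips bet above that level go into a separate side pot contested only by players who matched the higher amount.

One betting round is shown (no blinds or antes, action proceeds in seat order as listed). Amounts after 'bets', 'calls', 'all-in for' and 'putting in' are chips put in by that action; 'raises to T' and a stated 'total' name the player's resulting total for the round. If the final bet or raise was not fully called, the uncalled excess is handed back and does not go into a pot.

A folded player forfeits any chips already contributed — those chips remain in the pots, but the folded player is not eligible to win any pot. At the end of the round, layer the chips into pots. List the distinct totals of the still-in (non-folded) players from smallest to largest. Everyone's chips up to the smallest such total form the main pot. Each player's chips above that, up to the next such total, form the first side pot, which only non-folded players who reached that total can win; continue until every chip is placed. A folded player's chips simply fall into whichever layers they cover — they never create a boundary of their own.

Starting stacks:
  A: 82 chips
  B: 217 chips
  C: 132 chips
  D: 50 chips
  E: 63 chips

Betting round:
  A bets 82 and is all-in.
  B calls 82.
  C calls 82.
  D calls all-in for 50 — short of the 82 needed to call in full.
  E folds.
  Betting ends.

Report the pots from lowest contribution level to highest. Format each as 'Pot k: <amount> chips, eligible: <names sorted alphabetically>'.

Pot 1: 200 chips, eligible: A, B, C, D
Pot 2: 96 chips, eligible: A, B, C

Derivation:
Contributions: A=82, B=82, C=82, D=50
Folded: E
Pot levels (distinct totals of non-folded players): 50, 82
Layer 1-50: 50 each from A, B, C, D = 50*4 = 200 chips; eligible A, B, C, D
Layer 51-82: 32 each from A, B, C = 32*3 = 96 chips; eligible A, B, C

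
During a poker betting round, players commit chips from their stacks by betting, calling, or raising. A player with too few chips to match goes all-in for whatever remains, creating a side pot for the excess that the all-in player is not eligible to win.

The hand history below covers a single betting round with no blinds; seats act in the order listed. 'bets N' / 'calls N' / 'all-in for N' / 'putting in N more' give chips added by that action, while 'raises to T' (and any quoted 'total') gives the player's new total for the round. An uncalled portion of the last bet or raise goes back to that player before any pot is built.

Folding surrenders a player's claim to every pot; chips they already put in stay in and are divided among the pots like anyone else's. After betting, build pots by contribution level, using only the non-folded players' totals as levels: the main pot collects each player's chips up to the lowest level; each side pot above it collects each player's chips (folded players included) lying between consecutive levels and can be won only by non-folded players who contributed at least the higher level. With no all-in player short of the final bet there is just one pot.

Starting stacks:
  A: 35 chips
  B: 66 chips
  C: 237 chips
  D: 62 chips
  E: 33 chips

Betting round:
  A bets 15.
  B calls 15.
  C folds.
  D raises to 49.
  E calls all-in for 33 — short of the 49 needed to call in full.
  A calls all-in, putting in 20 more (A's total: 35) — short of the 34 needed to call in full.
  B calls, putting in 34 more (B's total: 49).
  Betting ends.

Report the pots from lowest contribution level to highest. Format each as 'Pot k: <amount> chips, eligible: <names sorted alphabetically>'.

Pot 1: 132 chips, eligible: A, B, D, E
Pot 2: 6 chips, eligible: A, B, D
Pot 3: 28 chips, eligible: B, D

Derivation:
Contributions: A=35, B=49, D=49, E=33
Folded: C
Pot levels (distinct totals of non-folded players): 33, 35, 49
Layer 1-33: 33 each from A, B, D, E = 33*4 = 132 chips; eligible A, B, D, E
Layer 34-35: 2 each from A, B, D = 2*3 = 6 chips; eligible A, B, D
Layer 36-49: 14 each from B, D = 14*2 = 28 chips; eligible B, D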